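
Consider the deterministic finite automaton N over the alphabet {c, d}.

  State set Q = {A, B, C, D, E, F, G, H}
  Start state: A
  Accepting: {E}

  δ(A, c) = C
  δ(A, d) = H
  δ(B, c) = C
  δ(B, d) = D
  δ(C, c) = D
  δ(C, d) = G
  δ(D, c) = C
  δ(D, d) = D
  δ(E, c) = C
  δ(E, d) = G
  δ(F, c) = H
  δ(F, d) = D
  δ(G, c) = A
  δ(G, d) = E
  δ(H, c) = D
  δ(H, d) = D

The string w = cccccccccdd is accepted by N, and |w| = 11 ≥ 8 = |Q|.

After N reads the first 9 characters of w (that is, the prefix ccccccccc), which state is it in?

C

State sequence: A -c-> C -c-> D -c-> C -c-> D -c-> C -c-> D -c-> C -c-> D -c-> C

After reading 9 characters, N is in state C.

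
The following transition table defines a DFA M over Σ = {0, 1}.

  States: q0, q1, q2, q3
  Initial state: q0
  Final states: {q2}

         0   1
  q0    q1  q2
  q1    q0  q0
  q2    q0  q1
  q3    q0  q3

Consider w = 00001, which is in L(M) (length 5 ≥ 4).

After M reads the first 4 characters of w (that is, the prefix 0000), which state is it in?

State sequence: q0 -0-> q1 -0-> q0 -0-> q1 -0-> q0

After reading 4 characters, M is in state q0.

q0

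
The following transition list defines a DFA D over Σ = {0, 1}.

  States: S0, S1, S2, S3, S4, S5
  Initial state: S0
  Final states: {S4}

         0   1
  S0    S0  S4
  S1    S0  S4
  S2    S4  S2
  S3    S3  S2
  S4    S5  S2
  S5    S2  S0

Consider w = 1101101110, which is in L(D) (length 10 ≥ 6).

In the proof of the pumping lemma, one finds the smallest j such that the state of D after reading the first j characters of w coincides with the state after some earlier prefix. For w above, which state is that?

Run of D on w = 1 1 0 1 1 0 1 1 1 0:
  step 0: S0  (start)
  step 1: S4  (read 1: S0→S4)
  step 2: S2  (read 1: S4→S2)
  step 3: S4  (read 0: S2→S4)   ← first repeat (S4 seen earlier)
  step 4: S2  (read 1: S4→S2)
  step 5: S2  (read 1: S2→S2)
  step 6: S4  (read 0: S2→S4)
  step 7: S2  (read 1: S4→S2)
  step 8: S2  (read 1: S2→S2)
  step 9: S2  (read 1: S2→S2)
  step 10: S4  (read 0: S2→S4)

The earliest repeat is at step j = 3: D is in S4, which it already visited at step i = 1.
Pumping length from the standard proof: p = 6 (the number of states). The repeated state found above gives |xy| = j ≤ 6 and |y| = j − i ≥ 1.

S4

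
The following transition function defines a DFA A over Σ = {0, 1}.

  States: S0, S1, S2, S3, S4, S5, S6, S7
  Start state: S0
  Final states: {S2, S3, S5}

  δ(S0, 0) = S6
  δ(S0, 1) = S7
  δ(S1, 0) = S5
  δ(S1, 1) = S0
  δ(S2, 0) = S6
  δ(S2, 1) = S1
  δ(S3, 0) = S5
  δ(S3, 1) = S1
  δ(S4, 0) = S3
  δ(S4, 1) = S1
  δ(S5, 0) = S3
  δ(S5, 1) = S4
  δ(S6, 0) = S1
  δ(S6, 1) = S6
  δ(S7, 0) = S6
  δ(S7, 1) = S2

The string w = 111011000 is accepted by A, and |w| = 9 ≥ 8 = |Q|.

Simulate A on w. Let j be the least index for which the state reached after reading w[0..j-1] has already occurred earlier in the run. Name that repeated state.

S1

State sequence: S0 -1-> S7 -1-> S2 -1-> S1 -0-> S5 -1-> S4 -1-> S1 -0-> S5 -0-> S3 -0-> S5
First repeat at step 6: S1 was already visited.

The earliest repeat is at step j = 6: A is in S1, which it already visited at step i = 3.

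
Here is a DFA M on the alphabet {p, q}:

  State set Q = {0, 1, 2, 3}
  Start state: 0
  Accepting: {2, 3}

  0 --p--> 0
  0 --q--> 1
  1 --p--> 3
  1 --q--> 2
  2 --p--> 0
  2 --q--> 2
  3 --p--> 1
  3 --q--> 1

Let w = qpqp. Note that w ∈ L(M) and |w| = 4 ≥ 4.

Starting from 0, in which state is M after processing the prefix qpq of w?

State sequence: 0 -q-> 1 -p-> 3 -q-> 1

After reading 3 characters, M is in state 1.

1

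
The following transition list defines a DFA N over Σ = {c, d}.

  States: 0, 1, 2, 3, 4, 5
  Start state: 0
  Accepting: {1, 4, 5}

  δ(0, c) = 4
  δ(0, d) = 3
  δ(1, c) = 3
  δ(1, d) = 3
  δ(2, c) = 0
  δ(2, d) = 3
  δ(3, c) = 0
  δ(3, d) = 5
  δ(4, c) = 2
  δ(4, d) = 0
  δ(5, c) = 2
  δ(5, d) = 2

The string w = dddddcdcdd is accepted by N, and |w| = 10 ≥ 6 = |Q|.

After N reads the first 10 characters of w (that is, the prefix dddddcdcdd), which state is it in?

5

State sequence: 0 -d-> 3 -d-> 5 -d-> 2 -d-> 3 -d-> 5 -c-> 2 -d-> 3 -c-> 0 -d-> 3 -d-> 5

After reading 10 characters, N is in state 5.
(This kind of state-tracing is the core of the pumping-lemma construction: with 6 states, pigeonhole forces a repeat within the first 6 steps.)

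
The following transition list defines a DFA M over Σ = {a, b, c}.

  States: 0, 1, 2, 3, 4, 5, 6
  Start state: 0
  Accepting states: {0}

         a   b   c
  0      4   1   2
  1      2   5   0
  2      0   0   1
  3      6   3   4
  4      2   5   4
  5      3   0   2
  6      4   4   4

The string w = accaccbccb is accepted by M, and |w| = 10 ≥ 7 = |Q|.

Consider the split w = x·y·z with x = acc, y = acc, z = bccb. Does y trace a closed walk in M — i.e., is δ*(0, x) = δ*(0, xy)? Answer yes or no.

Run of M on the first 6 characters of w = a c c a c c:
  step 0: 0  (start)
  step 1: 4  (read a: 0→4)
  step 2: 4  (read c: 4→4)
  step 3: 4  (read c: 4→4)
  step 4: 2  (read a: 4→2)
  step 5: 1  (read c: 2→1)
  step 6: 0  (read c: 1→0)

After x (step 3): 4. After xy (step 6): 0.
They differ (4 ≠ 0), so y is not a cycle from the state after x; this split is not the one the pumping-lemma construction produces, and pumping y need not keep the string in L(M).

no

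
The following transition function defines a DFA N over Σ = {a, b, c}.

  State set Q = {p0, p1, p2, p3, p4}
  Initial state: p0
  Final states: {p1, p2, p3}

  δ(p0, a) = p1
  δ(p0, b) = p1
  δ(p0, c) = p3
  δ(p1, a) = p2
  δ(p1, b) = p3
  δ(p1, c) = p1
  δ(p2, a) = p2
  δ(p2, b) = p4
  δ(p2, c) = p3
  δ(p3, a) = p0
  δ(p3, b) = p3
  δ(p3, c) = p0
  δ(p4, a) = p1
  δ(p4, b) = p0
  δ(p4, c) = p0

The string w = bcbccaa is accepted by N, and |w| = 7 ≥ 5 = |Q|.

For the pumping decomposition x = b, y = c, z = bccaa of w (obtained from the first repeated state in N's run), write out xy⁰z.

xy⁰z = xz = b·bccaa = bbccaa.
Reading y = c takes N from p1 back to p1, so after x the machine is still in p1, and z then leads to the accepting state p1. Hence bbccaa ∈ L(N).

bbccaa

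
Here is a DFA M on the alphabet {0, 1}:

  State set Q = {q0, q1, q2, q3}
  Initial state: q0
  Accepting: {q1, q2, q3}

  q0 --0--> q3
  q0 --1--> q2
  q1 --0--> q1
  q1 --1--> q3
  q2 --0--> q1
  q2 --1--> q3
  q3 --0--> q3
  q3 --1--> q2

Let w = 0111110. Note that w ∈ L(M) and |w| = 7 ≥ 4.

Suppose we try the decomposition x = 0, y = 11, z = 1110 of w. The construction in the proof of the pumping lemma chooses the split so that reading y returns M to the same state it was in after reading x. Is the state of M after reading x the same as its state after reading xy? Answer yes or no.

Run of M on the first 3 characters of w = 0 1 1:
  step 0: q0  (start)
  step 1: q3  (read 0: q0→q3)
  step 2: q2  (read 1: q3→q2)
  step 3: q3  (read 1: q2→q3)

After x (step 1): q3. After xy (step 3): q3.
They match, so y = 11 drives M around a cycle from q3 back to itself; pumping y any number of times keeps M in q3 before reading z, and xyⁱz ∈ L(M) for every i ≥ 0.

yes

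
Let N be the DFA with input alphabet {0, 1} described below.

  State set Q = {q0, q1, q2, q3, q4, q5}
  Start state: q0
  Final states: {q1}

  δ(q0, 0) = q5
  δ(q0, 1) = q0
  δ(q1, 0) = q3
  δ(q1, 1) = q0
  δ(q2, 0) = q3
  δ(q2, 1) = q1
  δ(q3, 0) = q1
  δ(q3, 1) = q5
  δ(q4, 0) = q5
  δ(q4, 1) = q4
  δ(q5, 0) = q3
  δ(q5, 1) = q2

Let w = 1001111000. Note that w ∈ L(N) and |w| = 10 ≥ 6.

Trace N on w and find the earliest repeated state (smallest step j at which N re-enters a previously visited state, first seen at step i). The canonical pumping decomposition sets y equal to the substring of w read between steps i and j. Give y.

Run of N on w = 1 0 0 1 1 1 1 0 0 0:
  step 0: q0  (start)
  step 1: q0  (read 1: q0→q0)   ← first repeat (q0 seen earlier)
  step 2: q5  (read 0: q0→q5)
  step 3: q3  (read 0: q5→q3)
  step 4: q5  (read 1: q3→q5)
  step 5: q2  (read 1: q5→q2)
  step 6: q1  (read 1: q2→q1)
  step 7: q0  (read 1: q1→q0)
  step 8: q5  (read 0: q0→q5)
  step 9: q3  (read 0: q5→q3)
  step 10: q1  (read 0: q3→q1)

So i = 0, j = 1, giving x = w[0:0] = ε, y = w[0:1] = 1, z = w[1:10] = 001111000.
Check: |xy| = 1 ≤ 6 and |y| = 1 ≥ 1. Reading y takes N from q0 back to q0, so every xyⁱz is accepted.
Since N has 6 states, any run of length ≥ 6 visits 6+1 states, so by pigeonhole some state repeats within the first 6 steps — that repeat gives the pumpable loop.

1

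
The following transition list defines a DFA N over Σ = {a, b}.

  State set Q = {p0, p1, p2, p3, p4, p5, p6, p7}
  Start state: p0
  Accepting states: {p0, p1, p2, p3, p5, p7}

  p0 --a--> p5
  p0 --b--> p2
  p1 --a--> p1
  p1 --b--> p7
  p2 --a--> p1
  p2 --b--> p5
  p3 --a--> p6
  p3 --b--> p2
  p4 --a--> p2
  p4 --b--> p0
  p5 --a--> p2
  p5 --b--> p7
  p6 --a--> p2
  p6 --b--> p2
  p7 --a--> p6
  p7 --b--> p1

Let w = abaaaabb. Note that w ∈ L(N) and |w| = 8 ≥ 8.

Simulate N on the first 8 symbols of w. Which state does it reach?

p1

State sequence: p0 -a-> p5 -b-> p7 -a-> p6 -a-> p2 -a-> p1 -a-> p1 -b-> p7 -b-> p1

After reading 8 characters, N is in state p1.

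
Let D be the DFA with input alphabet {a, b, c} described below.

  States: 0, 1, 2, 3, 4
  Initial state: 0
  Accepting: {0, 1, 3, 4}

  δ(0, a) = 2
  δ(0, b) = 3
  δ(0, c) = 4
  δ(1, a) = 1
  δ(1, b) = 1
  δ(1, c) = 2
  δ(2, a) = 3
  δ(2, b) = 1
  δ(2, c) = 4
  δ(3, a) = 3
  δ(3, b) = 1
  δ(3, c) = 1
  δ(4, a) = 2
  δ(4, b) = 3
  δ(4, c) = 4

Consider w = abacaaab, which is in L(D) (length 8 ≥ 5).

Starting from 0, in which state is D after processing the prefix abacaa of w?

Run of D on the first 6 characters of w = a b a c a a:
  step 0: 0  (start)
  step 1: 2  (read a: 0→2)
  step 2: 1  (read b: 2→1)
  step 3: 1  (read a: 1→1)
  step 4: 2  (read c: 1→2)
  step 5: 3  (read a: 2→3)
  step 6: 3  (read a: 3→3)

After reading 6 characters, D is in state 3.

3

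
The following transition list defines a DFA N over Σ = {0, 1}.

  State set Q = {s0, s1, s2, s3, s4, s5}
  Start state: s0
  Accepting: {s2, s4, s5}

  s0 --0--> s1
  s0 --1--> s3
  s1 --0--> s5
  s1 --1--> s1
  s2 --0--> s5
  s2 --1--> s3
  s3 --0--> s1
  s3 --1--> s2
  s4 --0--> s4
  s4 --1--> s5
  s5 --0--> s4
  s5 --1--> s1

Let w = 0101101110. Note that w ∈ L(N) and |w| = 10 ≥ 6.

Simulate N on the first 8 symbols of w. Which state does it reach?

State sequence: s0 -0-> s1 -1-> s1 -0-> s5 -1-> s1 -1-> s1 -0-> s5 -1-> s1 -1-> s1

After reading 8 characters, N is in state s1.
(This kind of state-tracing is the core of the pumping-lemma construction: with 6 states, pigeonhole forces a repeat within the first 6 steps.)

s1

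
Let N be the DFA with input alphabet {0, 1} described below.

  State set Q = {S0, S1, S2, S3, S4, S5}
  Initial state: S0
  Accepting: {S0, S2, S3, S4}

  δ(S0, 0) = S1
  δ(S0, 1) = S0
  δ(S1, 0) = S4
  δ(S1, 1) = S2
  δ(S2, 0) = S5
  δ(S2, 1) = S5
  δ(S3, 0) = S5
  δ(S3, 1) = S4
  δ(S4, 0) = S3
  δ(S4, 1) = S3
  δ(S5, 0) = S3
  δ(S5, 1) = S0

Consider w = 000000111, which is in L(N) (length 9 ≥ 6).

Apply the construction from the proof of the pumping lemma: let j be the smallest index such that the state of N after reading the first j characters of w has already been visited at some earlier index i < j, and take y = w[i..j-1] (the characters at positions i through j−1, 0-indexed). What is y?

Run of N on w = 0 0 0 0 0 0 1 1 1:
  step 0: S0  (start)
  step 1: S1  (read 0: S0→S1)
  step 2: S4  (read 0: S1→S4)
  step 3: S3  (read 0: S4→S3)
  step 4: S5  (read 0: S3→S5)
  step 5: S3  (read 0: S5→S3)   ← first repeat (S3 seen earlier)
  step 6: S5  (read 0: S3→S5)
  step 7: S0  (read 1: S5→S0)
  step 8: S0  (read 1: S0→S0)
  step 9: S0  (read 1: S0→S0)

So i = 3, j = 5, giving x = w[0:3] = 000, y = w[3:5] = 00, z = w[5:9] = 0111.
Check: |xy| = 5 ≤ 6 and |y| = 2 ≥ 1. Reading y takes N from S3 back to S3, so every xyⁱz is accepted.
Pumping length from the standard proof: p = 6 (the number of states). The repeated state found above gives |xy| = j ≤ 6 and |y| = j − i ≥ 1.

00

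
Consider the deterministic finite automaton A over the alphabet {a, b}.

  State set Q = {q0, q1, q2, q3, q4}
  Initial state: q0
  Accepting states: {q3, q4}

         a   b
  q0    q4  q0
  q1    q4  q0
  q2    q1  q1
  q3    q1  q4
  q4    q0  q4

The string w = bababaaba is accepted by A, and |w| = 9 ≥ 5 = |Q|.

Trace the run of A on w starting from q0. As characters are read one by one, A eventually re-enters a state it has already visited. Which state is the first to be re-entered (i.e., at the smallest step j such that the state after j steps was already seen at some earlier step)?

State sequence: q0 -b-> q0 -a-> q4 -b-> q4 -a-> q0 -b-> q0 -a-> q4 -a-> q0 -b-> q0 -a-> q4
First repeat at step 1: q0 was already visited.

The earliest repeat is at step j = 1: A is in q0, which it already visited at step i = 0.

q0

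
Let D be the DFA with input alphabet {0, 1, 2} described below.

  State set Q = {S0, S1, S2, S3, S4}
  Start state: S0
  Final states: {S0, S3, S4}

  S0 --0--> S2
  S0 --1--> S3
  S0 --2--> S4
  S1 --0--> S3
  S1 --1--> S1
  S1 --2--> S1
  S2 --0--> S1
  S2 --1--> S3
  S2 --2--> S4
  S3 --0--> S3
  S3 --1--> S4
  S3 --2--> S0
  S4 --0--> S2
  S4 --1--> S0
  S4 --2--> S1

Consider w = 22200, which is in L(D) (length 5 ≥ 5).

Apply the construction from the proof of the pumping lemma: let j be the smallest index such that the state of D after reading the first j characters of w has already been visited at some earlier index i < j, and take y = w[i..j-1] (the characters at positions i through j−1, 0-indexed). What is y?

State sequence: S0 -2-> S4 -2-> S1 -2-> S1 -0-> S3 -0-> S3
First repeat at step 3: S1 was already visited.

So i = 2, j = 3, giving x = w[0:2] = 22, y = w[2:3] = 2, z = w[3:5] = 00.
Check: |xy| = 3 ≤ 5 and |y| = 1 ≥ 1. Reading y takes D from S1 back to S1, so every xyⁱz is accepted.
The DFA has 5 states, so the proof of the pumping lemma guarantees a repeated state among the first 5+1 visited; the segment between the two visits is the pumpable y.

2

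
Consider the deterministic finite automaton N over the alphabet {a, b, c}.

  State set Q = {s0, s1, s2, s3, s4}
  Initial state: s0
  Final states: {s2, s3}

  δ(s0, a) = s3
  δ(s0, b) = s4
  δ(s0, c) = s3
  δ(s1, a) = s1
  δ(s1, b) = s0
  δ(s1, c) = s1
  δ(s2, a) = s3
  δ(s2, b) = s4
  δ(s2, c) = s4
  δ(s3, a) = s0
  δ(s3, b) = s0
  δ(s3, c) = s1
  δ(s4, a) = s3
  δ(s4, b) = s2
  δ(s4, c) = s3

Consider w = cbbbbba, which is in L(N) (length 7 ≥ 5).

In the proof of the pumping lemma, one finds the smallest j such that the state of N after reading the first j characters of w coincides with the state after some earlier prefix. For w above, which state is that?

Run of N on w = c b b b b b a:
  step 0: s0  (start)
  step 1: s3  (read c: s0→s3)
  step 2: s0  (read b: s3→s0)   ← first repeat (s0 seen earlier)
  step 3: s4  (read b: s0→s4)
  step 4: s2  (read b: s4→s2)
  step 5: s4  (read b: s2→s4)
  step 6: s2  (read b: s4→s2)
  step 7: s3  (read a: s2→s3)

The earliest repeat is at step j = 2: N is in s0, which it already visited at step i = 0.
Since N has 5 states, any run of length ≥ 5 visits 5+1 states, so by pigeonhole some state repeats within the first 5 steps — that repeat gives the pumpable loop.

s0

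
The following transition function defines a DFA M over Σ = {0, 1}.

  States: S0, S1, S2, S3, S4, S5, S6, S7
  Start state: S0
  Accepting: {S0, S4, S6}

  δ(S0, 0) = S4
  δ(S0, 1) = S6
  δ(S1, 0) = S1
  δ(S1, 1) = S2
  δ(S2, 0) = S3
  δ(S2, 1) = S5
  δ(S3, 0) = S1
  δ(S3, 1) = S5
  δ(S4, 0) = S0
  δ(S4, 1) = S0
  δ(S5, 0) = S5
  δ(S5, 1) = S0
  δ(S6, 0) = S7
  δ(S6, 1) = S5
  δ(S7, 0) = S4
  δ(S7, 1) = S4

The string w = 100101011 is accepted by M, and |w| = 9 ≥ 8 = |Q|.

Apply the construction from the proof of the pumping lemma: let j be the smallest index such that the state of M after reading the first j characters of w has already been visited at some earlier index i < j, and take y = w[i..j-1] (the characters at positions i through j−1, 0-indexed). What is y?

1001

Run of M on w = 1 0 0 1 0 1 0 1 1:
  step 0: S0  (start)
  step 1: S6  (read 1: S0→S6)
  step 2: S7  (read 0: S6→S7)
  step 3: S4  (read 0: S7→S4)
  step 4: S0  (read 1: S4→S0)   ← first repeat (S0 seen earlier)
  step 5: S4  (read 0: S0→S4)
  step 6: S0  (read 1: S4→S0)
  step 7: S4  (read 0: S0→S4)
  step 8: S0  (read 1: S4→S0)
  step 9: S6  (read 1: S0→S6)

So i = 0, j = 4, giving x = w[0:0] = ε, y = w[0:4] = 1001, z = w[4:9] = 01011.
Check: |xy| = 4 ≤ 8 and |y| = 4 ≥ 1. Reading y takes M from S0 back to S0, so every xyⁱz is accepted.
The DFA has 8 states, so the proof of the pumping lemma guarantees a repeated state among the first 8+1 visited; the segment between the two visits is the pumpable y.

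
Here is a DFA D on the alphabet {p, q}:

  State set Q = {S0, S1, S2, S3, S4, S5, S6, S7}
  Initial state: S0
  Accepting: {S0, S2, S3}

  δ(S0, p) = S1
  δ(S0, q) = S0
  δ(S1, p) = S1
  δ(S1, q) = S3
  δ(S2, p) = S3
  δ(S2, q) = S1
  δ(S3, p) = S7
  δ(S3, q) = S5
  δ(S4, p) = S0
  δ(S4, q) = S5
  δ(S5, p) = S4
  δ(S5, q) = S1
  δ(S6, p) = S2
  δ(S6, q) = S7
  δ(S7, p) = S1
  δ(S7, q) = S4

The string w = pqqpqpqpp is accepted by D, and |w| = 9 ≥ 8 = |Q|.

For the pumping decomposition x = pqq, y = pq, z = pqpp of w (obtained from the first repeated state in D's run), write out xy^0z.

xy⁰z = xz = pqq·pqpp = pqqpqpp.
Reading y = pq takes D from S5 back to S5, so after x the machine is still in S5, and z then leads to the accepting state S0. Hence pqqpqpp ∈ L(D).

pqqpqpp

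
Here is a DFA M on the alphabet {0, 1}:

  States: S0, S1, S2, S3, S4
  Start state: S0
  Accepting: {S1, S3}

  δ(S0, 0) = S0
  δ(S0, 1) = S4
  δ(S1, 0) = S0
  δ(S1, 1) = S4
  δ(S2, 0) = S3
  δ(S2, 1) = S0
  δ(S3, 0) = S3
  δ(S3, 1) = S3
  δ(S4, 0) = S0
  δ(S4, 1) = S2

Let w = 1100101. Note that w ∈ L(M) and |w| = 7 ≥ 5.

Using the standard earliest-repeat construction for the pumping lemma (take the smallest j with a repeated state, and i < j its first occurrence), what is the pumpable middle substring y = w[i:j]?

0

State sequence: S0 -1-> S4 -1-> S2 -0-> S3 -0-> S3 -1-> S3 -0-> S3 -1-> S3
First repeat at step 4: S3 was already visited.

So i = 3, j = 4, giving x = w[0:3] = 110, y = w[3:4] = 0, z = w[4:7] = 101.
Check: |xy| = 4 ≤ 5 and |y| = 1 ≥ 1. Reading y takes M from S3 back to S3, so every xyⁱz is accepted.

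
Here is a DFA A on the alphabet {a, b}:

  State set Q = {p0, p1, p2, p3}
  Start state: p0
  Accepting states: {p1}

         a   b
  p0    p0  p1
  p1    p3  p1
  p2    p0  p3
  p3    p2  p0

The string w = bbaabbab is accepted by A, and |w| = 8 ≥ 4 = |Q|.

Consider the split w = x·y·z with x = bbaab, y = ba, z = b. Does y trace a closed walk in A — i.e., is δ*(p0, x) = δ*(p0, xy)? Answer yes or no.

no

State sequence: p0 -b-> p1 -b-> p1 -a-> p3 -a-> p2 -b-> p3 -b-> p0 -a-> p0

After x (step 5): p3. After xy (step 7): p0.
They differ (p3 ≠ p0), so y is not a cycle from the state after x; this split is not the one the pumping-lemma construction produces, and pumping y need not keep the string in L(A).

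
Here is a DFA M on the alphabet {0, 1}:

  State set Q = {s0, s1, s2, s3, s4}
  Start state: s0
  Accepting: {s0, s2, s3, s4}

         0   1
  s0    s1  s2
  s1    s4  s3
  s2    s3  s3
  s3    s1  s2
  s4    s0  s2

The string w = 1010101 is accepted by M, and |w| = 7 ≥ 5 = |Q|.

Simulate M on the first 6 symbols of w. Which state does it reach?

s3

Run of M on the first 6 characters of w = 1 0 1 0 1 0:
  step 0: s0  (start)
  step 1: s2  (read 1: s0→s2)
  step 2: s3  (read 0: s2→s3)
  step 3: s2  (read 1: s3→s2)
  step 4: s3  (read 0: s2→s3)
  step 5: s2  (read 1: s3→s2)
  step 6: s3  (read 0: s2→s3)

After reading 6 characters, M is in state s3.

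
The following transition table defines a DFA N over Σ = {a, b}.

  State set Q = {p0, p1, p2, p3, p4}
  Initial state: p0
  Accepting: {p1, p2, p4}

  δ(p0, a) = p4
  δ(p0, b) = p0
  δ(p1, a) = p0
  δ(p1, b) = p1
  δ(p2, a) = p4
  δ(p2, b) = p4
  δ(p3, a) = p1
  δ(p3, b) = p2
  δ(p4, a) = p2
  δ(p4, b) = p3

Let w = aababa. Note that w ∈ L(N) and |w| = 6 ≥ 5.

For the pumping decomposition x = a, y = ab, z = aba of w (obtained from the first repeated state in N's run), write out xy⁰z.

xy⁰z = xz = a·aba = aaba.
Reading y = ab takes N from p4 back to p4, so after x the machine is still in p4, and z then leads to the accepting state p2. Hence aaba ∈ L(N).

aaba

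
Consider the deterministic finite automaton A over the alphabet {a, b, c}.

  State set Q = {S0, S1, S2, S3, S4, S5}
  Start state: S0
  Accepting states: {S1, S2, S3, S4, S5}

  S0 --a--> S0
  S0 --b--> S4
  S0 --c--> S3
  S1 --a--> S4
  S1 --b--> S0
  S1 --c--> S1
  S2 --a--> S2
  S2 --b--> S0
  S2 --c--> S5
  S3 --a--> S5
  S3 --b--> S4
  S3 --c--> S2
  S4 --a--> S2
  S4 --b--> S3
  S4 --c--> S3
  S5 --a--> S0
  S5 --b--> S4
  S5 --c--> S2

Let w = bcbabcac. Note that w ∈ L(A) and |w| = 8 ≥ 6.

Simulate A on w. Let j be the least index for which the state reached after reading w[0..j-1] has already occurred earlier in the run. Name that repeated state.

S4

Run of A on w = b c b a b c a c:
  step 0: S0  (start)
  step 1: S4  (read b: S0→S4)
  step 2: S3  (read c: S4→S3)
  step 3: S4  (read b: S3→S4)   ← first repeat (S4 seen earlier)
  step 4: S2  (read a: S4→S2)
  step 5: S0  (read b: S2→S0)
  step 6: S3  (read c: S0→S3)
  step 7: S5  (read a: S3→S5)
  step 8: S2  (read c: S5→S2)

The earliest repeat is at step j = 3: A is in S4, which it already visited at step i = 1.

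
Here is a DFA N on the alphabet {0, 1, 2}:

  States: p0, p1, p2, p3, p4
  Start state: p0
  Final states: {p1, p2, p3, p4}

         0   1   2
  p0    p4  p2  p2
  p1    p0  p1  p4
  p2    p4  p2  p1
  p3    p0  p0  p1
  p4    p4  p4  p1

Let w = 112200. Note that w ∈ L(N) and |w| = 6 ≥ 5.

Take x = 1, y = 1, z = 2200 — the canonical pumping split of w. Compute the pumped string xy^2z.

xy^2z = 1·1·1·2200 = 1112200.
Reading y = 1 takes N from p2 back to p2, so after x·y·y the machine is still in p2, and z then leads to the accepting state p4. Hence 1112200 ∈ L(N).

1112200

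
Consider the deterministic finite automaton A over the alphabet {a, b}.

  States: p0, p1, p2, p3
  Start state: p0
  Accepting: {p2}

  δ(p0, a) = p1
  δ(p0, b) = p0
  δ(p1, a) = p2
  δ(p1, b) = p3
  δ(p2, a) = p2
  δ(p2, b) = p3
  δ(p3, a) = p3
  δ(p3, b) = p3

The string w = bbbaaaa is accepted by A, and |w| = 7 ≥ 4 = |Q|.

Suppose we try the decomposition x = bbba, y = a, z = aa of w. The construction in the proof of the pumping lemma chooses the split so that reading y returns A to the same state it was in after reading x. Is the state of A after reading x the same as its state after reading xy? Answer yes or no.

no

Run of A on the first 5 characters of w = b b b a a:
  step 0: p0  (start)
  step 1: p0  (read b: p0→p0)
  step 2: p0  (read b: p0→p0)
  step 3: p0  (read b: p0→p0)
  step 4: p1  (read a: p0→p1)
  step 5: p2  (read a: p1→p2)

After x (step 4): p1. After xy (step 5): p2.
They differ (p1 ≠ p2), so y is not a cycle from the state after x; this split is not the one the pumping-lemma construction produces, and pumping y need not keep the string in L(A).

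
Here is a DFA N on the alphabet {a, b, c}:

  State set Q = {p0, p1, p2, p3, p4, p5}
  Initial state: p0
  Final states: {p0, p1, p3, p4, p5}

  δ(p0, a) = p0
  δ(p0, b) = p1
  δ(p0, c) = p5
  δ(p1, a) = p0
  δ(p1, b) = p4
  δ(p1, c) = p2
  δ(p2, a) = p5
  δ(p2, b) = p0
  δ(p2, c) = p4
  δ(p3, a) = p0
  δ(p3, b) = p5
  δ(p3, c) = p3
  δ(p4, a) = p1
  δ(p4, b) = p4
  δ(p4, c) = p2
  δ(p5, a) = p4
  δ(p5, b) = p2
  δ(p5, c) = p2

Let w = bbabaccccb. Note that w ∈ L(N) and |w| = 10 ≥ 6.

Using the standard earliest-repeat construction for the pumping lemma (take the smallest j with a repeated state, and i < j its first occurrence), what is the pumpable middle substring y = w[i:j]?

ba

State sequence: p0 -b-> p1 -b-> p4 -a-> p1 -b-> p4 -a-> p1 -c-> p2 -c-> p4 -c-> p2 -c-> p4 -b-> p4
First repeat at step 3: p1 was already visited.

So i = 1, j = 3, giving x = w[0:1] = b, y = w[1:3] = ba, z = w[3:10] = baccccb.
Check: |xy| = 3 ≤ 6 and |y| = 2 ≥ 1. Reading y takes N from p1 back to p1, so every xyⁱz is accepted.
Since N has 6 states, any run of length ≥ 6 visits 6+1 states, so by pigeonhole some state repeats within the first 6 steps — that repeat gives the pumpable loop.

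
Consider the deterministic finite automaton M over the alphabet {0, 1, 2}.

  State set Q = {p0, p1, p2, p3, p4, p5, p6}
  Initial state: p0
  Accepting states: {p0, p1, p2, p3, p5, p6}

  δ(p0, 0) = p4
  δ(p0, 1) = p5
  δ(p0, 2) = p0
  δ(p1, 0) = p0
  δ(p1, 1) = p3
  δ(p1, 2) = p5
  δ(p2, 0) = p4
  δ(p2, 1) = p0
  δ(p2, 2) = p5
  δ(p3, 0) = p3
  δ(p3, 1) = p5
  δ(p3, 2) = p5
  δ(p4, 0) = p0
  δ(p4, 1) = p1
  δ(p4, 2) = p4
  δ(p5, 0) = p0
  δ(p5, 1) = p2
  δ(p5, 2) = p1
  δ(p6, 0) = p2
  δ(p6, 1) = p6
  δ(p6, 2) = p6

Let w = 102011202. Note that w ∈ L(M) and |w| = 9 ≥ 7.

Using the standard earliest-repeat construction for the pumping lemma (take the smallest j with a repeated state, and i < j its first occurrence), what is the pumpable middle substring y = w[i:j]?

10

Run of M on w = 1 0 2 0 1 1 2 0 2:
  step 0: p0  (start)
  step 1: p5  (read 1: p0→p5)
  step 2: p0  (read 0: p5→p0)   ← first repeat (p0 seen earlier)
  step 3: p0  (read 2: p0→p0)
  step 4: p4  (read 0: p0→p4)
  step 5: p1  (read 1: p4→p1)
  step 6: p3  (read 1: p1→p3)
  step 7: p5  (read 2: p3→p5)
  step 8: p0  (read 0: p5→p0)
  step 9: p0  (read 2: p0→p0)

So i = 0, j = 2, giving x = w[0:0] = ε, y = w[0:2] = 10, z = w[2:9] = 2011202.
Check: |xy| = 2 ≤ 7 and |y| = 2 ≥ 1. Reading y takes M from p0 back to p0, so every xyⁱz is accepted.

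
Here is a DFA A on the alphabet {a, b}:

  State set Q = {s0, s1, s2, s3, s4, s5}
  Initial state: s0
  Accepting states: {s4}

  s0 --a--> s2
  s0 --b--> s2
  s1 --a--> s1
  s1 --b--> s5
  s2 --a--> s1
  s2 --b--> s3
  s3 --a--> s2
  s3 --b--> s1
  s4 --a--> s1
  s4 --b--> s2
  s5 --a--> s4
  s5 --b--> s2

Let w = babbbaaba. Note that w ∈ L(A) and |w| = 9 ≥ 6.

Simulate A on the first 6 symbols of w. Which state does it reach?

s2

State sequence: s0 -b-> s2 -a-> s1 -b-> s5 -b-> s2 -b-> s3 -a-> s2

After reading 6 characters, A is in state s2.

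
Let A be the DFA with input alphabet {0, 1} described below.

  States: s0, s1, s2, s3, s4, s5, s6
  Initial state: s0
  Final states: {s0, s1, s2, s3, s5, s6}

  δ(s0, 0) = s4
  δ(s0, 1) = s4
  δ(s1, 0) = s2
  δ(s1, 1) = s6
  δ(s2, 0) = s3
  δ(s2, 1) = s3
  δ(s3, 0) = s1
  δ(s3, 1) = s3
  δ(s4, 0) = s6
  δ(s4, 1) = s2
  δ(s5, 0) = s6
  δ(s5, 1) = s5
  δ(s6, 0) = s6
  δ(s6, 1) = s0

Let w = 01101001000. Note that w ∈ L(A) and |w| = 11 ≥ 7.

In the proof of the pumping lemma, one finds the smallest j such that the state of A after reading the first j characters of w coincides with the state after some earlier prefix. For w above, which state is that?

State sequence: s0 -0-> s4 -1-> s2 -1-> s3 -0-> s1 -1-> s6 -0-> s6 -0-> s6 -1-> s0 -0-> s4 -0-> s6 -0-> s6
First repeat at step 6: s6 was already visited.

The earliest repeat is at step j = 6: A is in s6, which it already visited at step i = 5.

s6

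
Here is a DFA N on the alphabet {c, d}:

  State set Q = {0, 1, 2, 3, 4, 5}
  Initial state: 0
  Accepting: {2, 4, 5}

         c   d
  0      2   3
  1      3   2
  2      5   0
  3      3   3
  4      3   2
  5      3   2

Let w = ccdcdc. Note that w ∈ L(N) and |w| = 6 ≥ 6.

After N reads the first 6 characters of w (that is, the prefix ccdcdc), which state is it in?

5

State sequence: 0 -c-> 2 -c-> 5 -d-> 2 -c-> 5 -d-> 2 -c-> 5

After reading 6 characters, N is in state 5.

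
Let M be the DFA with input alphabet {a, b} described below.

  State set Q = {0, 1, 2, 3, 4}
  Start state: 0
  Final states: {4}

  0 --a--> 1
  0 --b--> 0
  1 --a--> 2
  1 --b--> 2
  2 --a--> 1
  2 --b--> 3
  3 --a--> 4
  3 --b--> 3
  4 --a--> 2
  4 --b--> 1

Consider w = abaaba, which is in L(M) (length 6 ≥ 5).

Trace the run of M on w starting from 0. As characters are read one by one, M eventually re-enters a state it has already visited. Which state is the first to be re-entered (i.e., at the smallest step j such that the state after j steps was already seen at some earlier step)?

Run of M on w = a b a a b a:
  step 0: 0  (start)
  step 1: 1  (read a: 0→1)
  step 2: 2  (read b: 1→2)
  step 3: 1  (read a: 2→1)   ← first repeat (1 seen earlier)
  step 4: 2  (read a: 1→2)
  step 5: 3  (read b: 2→3)
  step 6: 4  (read a: 3→4)

The earliest repeat is at step j = 3: M is in 1, which it already visited at step i = 1.
The DFA has 5 states, so the proof of the pumping lemma guarantees a repeated state among the first 5+1 visited; the segment between the two visits is the pumpable y.

1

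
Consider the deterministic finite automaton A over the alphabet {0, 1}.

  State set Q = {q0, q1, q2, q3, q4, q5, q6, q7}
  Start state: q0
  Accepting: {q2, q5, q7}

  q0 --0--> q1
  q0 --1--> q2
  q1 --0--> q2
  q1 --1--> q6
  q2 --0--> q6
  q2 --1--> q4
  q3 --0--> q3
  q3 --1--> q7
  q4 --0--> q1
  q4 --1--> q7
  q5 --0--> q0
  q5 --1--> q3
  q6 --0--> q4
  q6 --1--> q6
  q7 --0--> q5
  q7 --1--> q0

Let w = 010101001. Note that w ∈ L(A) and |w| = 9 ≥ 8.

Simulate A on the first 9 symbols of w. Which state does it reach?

q7

Run of A on the first 9 characters of w = 0 1 0 1 0 1 0 0 1:
  step 0: q0  (start)
  step 1: q1  (read 0: q0→q1)
  step 2: q6  (read 1: q1→q6)
  step 3: q4  (read 0: q6→q4)
  step 4: q7  (read 1: q4→q7)
  step 5: q5  (read 0: q7→q5)
  step 6: q3  (read 1: q5→q3)
  step 7: q3  (read 0: q3→q3)
  step 8: q3  (read 0: q3→q3)
  step 9: q7  (read 1: q3→q7)

After reading 9 characters, A is in state q7.
(This kind of state-tracing is the core of the pumping-lemma construction: with 8 states, pigeonhole forces a repeat within the first 8 steps.)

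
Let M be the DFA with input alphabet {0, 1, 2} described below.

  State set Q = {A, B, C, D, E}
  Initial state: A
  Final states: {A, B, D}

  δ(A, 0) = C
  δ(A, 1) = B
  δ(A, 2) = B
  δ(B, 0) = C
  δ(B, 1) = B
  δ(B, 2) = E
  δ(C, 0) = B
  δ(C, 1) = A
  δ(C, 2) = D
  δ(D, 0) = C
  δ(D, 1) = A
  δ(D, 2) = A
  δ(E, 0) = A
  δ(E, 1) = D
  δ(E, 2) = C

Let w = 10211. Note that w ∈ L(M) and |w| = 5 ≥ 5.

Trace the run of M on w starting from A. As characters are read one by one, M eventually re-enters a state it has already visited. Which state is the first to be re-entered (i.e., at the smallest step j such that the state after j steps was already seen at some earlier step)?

A

Run of M on w = 1 0 2 1 1:
  step 0: A  (start)
  step 1: B  (read 1: A→B)
  step 2: C  (read 0: B→C)
  step 3: D  (read 2: C→D)
  step 4: A  (read 1: D→A)   ← first repeat (A seen earlier)
  step 5: B  (read 1: A→B)

The earliest repeat is at step j = 4: M is in A, which it already visited at step i = 0.
With |Q| = 5, pigeonhole forces a state repeat no later than step 5; the substring read between the first and second visits to that state can be pumped.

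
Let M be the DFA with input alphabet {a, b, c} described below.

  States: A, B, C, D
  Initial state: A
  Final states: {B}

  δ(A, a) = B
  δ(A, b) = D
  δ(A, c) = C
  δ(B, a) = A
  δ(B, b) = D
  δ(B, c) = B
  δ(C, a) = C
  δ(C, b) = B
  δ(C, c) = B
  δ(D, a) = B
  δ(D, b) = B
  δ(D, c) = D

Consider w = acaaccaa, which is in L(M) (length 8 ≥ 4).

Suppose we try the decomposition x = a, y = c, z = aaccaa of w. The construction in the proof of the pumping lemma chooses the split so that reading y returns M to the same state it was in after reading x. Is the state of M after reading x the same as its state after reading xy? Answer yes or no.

State sequence: A -a-> B -c-> B

After x (step 1): B. After xy (step 2): B.
They match, so y = c drives M around a cycle from B back to itself; pumping y any number of times keeps M in B before reading z, and xyⁱz ∈ L(M) for every i ≥ 0.

yes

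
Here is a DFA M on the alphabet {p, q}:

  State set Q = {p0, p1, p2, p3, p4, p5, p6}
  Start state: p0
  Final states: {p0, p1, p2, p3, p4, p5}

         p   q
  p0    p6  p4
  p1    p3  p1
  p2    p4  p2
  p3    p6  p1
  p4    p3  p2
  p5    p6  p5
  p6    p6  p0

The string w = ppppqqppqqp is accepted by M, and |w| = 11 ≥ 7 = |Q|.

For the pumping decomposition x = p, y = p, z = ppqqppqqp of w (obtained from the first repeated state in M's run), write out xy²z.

pppppqqppqqp

xy^2z = p·p·p·ppqqppqqp = pppppqqppqqp.
Reading y = p takes M from p6 back to p6, so after x·y·y the machine is still in p6, and z then leads to the accepting state p3. Hence pppppqqppqqp ∈ L(M).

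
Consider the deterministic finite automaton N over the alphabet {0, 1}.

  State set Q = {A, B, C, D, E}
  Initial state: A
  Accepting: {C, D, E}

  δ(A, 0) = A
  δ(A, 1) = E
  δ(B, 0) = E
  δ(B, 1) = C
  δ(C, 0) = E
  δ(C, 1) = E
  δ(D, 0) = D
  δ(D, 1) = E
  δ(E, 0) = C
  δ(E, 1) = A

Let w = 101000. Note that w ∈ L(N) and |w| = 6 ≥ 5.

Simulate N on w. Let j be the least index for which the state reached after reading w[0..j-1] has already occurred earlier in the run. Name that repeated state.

E

State sequence: A -1-> E -0-> C -1-> E -0-> C -0-> E -0-> C
First repeat at step 3: E was already visited.

The earliest repeat is at step j = 3: N is in E, which it already visited at step i = 1.
Since N has 5 states, any run of length ≥ 5 visits 5+1 states, so by pigeonhole some state repeats within the first 5 steps — that repeat gives the pumpable loop.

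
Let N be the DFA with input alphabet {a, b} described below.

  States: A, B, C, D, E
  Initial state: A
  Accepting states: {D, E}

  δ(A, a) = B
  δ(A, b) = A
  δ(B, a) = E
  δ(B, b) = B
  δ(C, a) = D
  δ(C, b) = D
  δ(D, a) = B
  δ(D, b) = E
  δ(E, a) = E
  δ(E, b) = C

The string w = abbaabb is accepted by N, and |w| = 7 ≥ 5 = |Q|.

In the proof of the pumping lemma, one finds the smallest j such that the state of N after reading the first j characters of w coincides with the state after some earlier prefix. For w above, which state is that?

B

State sequence: A -a-> B -b-> B -b-> B -a-> E -a-> E -b-> C -b-> D
First repeat at step 2: B was already visited.

The earliest repeat is at step j = 2: N is in B, which it already visited at step i = 1.
Pumping length from the standard proof: p = 5 (the number of states). The repeated state found above gives |xy| = j ≤ 5 and |y| = j − i ≥ 1.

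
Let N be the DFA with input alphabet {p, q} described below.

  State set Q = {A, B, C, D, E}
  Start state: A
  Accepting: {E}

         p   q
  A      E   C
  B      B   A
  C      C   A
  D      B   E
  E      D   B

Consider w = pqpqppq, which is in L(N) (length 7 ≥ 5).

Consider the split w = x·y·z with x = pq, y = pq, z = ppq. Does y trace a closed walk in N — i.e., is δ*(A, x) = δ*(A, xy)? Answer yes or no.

Run of N on the first 4 characters of w = p q p q:
  step 0: A  (start)
  step 1: E  (read p: A→E)
  step 2: B  (read q: E→B)
  step 3: B  (read p: B→B)
  step 4: A  (read q: B→A)

After x (step 2): B. After xy (step 4): A.
They differ (B ≠ A), so y is not a cycle from the state after x; this split is not the one the pumping-lemma construction produces, and pumping y need not keep the string in L(N).

no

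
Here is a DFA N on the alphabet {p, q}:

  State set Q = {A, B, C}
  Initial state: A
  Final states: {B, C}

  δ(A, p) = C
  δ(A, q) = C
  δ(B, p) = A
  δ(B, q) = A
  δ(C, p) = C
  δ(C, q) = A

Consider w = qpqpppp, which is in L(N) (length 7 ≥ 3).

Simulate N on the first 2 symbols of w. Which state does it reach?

State sequence: A -q-> C -p-> C

After reading 2 characters, N is in state C.
(This kind of state-tracing is the core of the pumping-lemma construction: with 3 states, pigeonhole forces a repeat within the first 3 steps.)

C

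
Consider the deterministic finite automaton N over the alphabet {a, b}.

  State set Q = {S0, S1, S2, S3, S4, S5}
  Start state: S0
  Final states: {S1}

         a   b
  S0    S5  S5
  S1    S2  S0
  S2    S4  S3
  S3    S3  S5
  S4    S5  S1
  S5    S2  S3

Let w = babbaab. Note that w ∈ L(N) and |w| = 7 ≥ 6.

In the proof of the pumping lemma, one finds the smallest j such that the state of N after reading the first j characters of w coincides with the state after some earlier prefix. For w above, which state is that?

S5

State sequence: S0 -b-> S5 -a-> S2 -b-> S3 -b-> S5 -a-> S2 -a-> S4 -b-> S1
First repeat at step 4: S5 was already visited.

The earliest repeat is at step j = 4: N is in S5, which it already visited at step i = 1.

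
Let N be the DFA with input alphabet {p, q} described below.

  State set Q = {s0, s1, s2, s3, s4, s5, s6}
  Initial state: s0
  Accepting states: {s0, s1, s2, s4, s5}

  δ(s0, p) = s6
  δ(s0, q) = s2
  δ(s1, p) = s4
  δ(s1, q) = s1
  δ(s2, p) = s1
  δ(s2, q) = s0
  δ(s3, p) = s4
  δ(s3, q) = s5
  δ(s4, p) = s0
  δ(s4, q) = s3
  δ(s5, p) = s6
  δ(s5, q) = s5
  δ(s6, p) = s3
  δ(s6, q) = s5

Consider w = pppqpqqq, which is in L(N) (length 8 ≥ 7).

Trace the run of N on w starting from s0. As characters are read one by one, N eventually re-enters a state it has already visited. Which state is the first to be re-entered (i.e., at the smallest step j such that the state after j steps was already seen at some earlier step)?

s3

State sequence: s0 -p-> s6 -p-> s3 -p-> s4 -q-> s3 -p-> s4 -q-> s3 -q-> s5 -q-> s5
First repeat at step 4: s3 was already visited.

The earliest repeat is at step j = 4: N is in s3, which it already visited at step i = 2.
With |Q| = 7, pigeonhole forces a state repeat no later than step 7; the substring read between the first and second visits to that state can be pumped.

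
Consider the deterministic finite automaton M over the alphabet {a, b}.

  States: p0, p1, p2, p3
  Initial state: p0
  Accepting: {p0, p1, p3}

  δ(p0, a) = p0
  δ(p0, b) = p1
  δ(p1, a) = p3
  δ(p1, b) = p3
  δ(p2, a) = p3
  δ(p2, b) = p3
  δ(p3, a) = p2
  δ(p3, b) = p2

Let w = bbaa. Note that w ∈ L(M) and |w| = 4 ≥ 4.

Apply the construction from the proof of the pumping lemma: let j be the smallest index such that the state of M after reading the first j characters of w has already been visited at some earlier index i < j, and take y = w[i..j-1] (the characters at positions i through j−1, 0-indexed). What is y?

aa

State sequence: p0 -b-> p1 -b-> p3 -a-> p2 -a-> p3
First repeat at step 4: p3 was already visited.

So i = 2, j = 4, giving x = w[0:2] = bb, y = w[2:4] = aa, z = w[4:4] = ε.
Check: |xy| = 4 ≤ 4 and |y| = 2 ≥ 1. Reading y takes M from p3 back to p3, so every xyⁱz is accepted.
With |Q| = 4, pigeonhole forces a state repeat no later than step 4; the substring read between the first and second visits to that state can be pumped.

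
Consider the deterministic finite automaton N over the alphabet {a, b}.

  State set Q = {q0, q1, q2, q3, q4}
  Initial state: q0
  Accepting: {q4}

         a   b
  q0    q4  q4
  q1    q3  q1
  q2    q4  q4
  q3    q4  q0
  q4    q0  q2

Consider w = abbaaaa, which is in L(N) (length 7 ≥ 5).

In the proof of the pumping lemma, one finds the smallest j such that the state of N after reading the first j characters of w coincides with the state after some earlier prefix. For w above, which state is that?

q4

Run of N on w = a b b a a a a:
  step 0: q0  (start)
  step 1: q4  (read a: q0→q4)
  step 2: q2  (read b: q4→q2)
  step 3: q4  (read b: q2→q4)   ← first repeat (q4 seen earlier)
  step 4: q0  (read a: q4→q0)
  step 5: q4  (read a: q0→q4)
  step 6: q0  (read a: q4→q0)
  step 7: q4  (read a: q0→q4)

The earliest repeat is at step j = 3: N is in q4, which it already visited at step i = 1.
Pumping length from the standard proof: p = 5 (the number of states). The repeated state found above gives |xy| = j ≤ 5 and |y| = j − i ≥ 1.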